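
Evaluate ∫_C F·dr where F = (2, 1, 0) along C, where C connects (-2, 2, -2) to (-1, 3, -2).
3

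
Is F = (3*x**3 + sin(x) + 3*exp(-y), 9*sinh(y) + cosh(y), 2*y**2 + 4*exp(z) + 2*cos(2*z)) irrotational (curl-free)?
No, ∇×F = (4*y, 0, 3*exp(-y))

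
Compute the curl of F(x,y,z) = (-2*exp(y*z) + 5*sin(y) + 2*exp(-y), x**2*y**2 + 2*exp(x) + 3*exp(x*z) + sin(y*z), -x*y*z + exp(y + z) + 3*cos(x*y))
(-x*z - 3*x*exp(x*z) - 3*x*sin(x*y) - y*cos(y*z) + exp(y + z), y*(z - 2*exp(y*z) + 3*sin(x*y)), 2*x*y**2 + 3*z*exp(x*z) + 2*z*exp(y*z) + 2*exp(x) - 5*cos(y) + 2*exp(-y))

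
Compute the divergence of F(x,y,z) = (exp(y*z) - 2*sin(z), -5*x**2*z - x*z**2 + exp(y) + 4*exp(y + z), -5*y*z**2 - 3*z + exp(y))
-10*y*z + exp(y) + 4*exp(y + z) - 3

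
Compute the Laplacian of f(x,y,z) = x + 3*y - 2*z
0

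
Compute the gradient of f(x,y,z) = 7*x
(7, 0, 0)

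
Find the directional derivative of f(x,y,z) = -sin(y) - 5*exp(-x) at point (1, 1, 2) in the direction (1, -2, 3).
sqrt(14)*(2*E*cos(1) + 5)*exp(-1)/14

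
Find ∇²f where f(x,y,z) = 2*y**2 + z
4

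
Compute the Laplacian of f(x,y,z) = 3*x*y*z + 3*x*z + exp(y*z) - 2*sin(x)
y**2*exp(y*z) + z**2*exp(y*z) + 2*sin(x)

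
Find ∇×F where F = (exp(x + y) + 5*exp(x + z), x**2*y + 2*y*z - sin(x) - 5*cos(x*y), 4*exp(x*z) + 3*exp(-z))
(-2*y, -4*z*exp(x*z) + 5*exp(x + z), 2*x*y + 5*y*sin(x*y) - exp(x + y) - cos(x))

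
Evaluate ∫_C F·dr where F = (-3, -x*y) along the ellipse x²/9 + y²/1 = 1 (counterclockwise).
0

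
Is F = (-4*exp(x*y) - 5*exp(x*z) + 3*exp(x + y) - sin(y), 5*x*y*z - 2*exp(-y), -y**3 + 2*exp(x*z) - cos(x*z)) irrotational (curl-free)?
No, ∇×F = (y*(-5*x - 3*y), -5*x*exp(x*z) - 2*z*exp(x*z) - z*sin(x*z), 4*x*exp(x*y) + 5*y*z - 3*exp(x + y) + cos(y))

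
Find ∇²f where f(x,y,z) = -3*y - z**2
-2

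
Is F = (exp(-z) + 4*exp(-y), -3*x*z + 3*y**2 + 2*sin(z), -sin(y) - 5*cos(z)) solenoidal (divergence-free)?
No, ∇·F = 6*y + 5*sin(z)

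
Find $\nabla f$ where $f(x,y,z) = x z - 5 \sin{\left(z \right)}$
(z, 0, x - 5*cos(z))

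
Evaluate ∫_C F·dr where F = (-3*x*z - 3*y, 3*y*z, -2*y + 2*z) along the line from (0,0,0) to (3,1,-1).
11/2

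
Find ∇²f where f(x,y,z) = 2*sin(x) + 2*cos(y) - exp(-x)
-2*sin(x) - 2*cos(y) - exp(-x)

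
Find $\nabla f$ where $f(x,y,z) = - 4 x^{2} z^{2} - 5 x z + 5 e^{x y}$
(-8*x*z**2 + 5*y*exp(x*y) - 5*z, 5*x*exp(x*y), x*(-8*x*z - 5))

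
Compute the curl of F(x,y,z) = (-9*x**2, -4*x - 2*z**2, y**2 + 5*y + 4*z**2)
(2*y + 4*z + 5, 0, -4)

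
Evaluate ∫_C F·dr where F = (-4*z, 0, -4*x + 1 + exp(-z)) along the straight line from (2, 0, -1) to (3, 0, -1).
4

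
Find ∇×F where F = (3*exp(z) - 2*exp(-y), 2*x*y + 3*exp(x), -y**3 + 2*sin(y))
(-3*y**2 + 2*cos(y), 3*exp(z), 2*y + 3*exp(x) - 2*exp(-y))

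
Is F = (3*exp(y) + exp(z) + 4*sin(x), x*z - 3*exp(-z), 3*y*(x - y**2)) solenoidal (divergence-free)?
No, ∇·F = 4*cos(x)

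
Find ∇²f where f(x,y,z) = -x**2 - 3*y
-2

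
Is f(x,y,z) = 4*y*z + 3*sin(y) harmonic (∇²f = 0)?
No, ∇²f = -3*sin(y)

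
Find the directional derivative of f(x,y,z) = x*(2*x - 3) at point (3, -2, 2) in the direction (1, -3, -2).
9*sqrt(14)/14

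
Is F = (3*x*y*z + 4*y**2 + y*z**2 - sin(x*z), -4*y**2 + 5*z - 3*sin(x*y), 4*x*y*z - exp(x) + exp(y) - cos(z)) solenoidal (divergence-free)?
No, ∇·F = 4*x*y - 3*x*cos(x*y) + 3*y*z - 8*y - z*cos(x*z) + sin(z)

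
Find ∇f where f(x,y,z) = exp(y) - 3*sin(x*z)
(-3*z*cos(x*z), exp(y), -3*x*cos(x*z))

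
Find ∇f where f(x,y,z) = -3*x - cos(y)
(-3, sin(y), 0)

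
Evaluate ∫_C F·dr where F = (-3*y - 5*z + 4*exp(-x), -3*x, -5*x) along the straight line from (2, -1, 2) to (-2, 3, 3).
62 - 8*sinh(2)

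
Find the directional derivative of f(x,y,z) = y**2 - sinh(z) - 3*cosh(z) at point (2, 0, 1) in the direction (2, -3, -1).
sqrt(14)*(cosh(1) + 3*sinh(1))/14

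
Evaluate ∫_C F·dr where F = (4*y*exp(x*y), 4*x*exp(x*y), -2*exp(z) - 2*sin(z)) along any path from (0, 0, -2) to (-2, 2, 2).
-2*exp(2) - 4 + 4*exp(-4) + 2*exp(-2)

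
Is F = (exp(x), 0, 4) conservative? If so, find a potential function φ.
Yes, F is conservative. φ = 4*z + exp(x)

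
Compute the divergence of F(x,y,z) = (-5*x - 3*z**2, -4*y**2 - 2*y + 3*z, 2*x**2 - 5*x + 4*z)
-8*y - 3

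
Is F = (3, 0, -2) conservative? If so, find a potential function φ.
Yes, F is conservative. φ = 3*x - 2*z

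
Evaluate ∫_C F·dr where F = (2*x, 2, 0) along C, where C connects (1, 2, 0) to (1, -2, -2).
-8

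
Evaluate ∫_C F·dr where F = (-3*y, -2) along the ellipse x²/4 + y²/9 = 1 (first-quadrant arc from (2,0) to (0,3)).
-6 + 9*pi/2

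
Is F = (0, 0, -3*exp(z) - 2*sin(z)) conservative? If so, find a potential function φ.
Yes, F is conservative. φ = -3*exp(z) + 2*cos(z)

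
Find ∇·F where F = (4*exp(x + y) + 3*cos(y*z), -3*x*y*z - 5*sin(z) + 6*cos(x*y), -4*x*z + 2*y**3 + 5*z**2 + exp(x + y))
-3*x*z - 6*x*sin(x*y) - 4*x + 10*z + 4*exp(x + y)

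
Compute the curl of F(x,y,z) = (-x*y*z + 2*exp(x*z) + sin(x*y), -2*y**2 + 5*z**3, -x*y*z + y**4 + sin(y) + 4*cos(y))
(-x*z + 4*y**3 - 15*z**2 - 4*sin(y) + cos(y), -x*y + 2*x*exp(x*z) + y*z, x*(z - cos(x*y)))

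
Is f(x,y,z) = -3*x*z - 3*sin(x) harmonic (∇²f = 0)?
No, ∇²f = 3*sin(x)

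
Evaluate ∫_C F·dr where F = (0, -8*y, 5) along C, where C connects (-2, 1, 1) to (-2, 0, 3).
14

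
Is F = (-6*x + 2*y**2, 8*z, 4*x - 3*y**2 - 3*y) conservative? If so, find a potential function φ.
No, ∇×F = (-6*y - 11, -4, -4*y) ≠ 0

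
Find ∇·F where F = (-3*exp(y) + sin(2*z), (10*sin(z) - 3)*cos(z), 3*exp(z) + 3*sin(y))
3*exp(z)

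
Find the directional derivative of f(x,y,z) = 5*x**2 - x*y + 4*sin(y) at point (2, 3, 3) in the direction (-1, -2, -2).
-13/3 - 8*cos(3)/3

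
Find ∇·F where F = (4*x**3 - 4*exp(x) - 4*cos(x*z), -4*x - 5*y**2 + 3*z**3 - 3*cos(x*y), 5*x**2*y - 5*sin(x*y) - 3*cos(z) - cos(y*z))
12*x**2 + 3*x*sin(x*y) + y*sin(y*z) - 10*y + 4*z*sin(x*z) - 4*exp(x) + 3*sin(z)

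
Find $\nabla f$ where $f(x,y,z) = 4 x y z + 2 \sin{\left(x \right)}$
(4*y*z + 2*cos(x), 4*x*z, 4*x*y)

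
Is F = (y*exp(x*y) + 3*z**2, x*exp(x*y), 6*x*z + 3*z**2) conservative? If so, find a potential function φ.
Yes, F is conservative. φ = 3*x*z**2 + z**3 + exp(x*y)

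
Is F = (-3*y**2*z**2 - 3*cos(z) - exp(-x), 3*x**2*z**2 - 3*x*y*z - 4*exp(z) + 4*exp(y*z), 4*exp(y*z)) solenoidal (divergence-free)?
No, ∇·F = -3*x*z + 4*y*exp(y*z) + 4*z*exp(y*z) + exp(-x)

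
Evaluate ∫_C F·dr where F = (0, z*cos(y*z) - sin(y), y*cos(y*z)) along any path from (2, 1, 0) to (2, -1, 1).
-sin(1)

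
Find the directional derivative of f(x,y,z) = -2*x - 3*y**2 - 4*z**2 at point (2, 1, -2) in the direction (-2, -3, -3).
-13*sqrt(22)/11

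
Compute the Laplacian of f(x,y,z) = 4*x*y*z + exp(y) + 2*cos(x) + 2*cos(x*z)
-2*x**2*cos(x*z) - 2*z**2*cos(x*z) + exp(y) - 2*cos(x)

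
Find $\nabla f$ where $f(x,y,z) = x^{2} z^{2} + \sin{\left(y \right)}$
(2*x*z**2, cos(y), 2*x**2*z)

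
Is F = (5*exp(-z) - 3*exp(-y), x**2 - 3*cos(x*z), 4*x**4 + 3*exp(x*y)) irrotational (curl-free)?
No, ∇×F = (3*x*(exp(x*y) - sin(x*z)), -16*x**3 - 3*y*exp(x*y) - 5*exp(-z), 2*x + 3*z*sin(x*z) - 3*exp(-y))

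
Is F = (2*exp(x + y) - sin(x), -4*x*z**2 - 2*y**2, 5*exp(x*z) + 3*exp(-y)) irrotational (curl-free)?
No, ∇×F = (8*x*z - 3*exp(-y), -5*z*exp(x*z), -4*z**2 - 2*exp(x + y))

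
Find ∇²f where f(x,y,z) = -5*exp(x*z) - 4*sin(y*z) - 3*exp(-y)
-5*x**2*exp(x*z) + 4*y**2*sin(y*z) - 5*z**2*exp(x*z) + 4*z**2*sin(y*z) - 3*exp(-y)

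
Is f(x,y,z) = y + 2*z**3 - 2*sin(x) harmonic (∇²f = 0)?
No, ∇²f = 12*z + 2*sin(x)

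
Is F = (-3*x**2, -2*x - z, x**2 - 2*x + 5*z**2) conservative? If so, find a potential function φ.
No, ∇×F = (1, 2 - 2*x, -2) ≠ 0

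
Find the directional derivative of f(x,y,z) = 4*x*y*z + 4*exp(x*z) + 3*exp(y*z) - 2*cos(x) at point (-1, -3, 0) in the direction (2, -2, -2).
sqrt(3)*(1 - 2*sin(1))/3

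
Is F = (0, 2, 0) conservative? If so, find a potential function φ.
Yes, F is conservative. φ = 2*y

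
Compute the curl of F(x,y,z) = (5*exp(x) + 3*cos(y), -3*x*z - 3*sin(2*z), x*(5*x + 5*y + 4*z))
(8*x + 6*cos(2*z), -10*x - 5*y - 4*z, -3*z + 3*sin(y))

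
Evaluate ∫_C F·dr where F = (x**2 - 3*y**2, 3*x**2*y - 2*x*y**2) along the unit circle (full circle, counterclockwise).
-pi/2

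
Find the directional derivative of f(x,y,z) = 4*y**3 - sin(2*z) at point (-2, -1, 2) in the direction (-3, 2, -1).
sqrt(14)*(cos(4) + 12)/7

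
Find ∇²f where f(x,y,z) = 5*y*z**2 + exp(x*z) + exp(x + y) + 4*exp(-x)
x**2*exp(x*z) + 10*y + z**2*exp(x*z) + 2*exp(x + y) + 4*exp(-x)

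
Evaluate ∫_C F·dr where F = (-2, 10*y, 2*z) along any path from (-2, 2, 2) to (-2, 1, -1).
-18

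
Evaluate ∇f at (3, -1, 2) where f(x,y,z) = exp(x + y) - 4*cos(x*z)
(8*sin(6) + exp(2), exp(2), 12*sin(6))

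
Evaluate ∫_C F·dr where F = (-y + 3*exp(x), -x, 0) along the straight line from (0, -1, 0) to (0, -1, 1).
0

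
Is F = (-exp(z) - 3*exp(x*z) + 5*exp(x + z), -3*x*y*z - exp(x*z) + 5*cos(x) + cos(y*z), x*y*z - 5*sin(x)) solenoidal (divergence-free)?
No, ∇·F = x*y - 3*x*z - 3*z*exp(x*z) - z*sin(y*z) + 5*exp(x + z)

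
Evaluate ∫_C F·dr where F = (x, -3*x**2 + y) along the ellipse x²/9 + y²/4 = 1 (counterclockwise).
0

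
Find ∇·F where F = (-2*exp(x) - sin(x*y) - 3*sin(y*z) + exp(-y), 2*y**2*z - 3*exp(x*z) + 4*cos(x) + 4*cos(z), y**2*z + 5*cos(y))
y**2 + 4*y*z - y*cos(x*y) - 2*exp(x)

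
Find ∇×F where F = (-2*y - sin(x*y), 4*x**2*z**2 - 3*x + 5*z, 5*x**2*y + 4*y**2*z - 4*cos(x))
(-8*x**2*z + 5*x**2 + 8*y*z - 5, -10*x*y - 4*sin(x), 8*x*z**2 + x*cos(x*y) - 1)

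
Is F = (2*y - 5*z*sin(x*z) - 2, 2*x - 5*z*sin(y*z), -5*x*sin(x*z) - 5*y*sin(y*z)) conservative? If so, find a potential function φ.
Yes, F is conservative. φ = 2*x*y - 2*x + 5*cos(x*z) + 5*cos(y*z)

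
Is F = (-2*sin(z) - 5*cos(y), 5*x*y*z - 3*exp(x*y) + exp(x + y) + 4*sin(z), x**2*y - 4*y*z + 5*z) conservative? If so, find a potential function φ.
No, ∇×F = (x**2 - 5*x*y - 4*z - 4*cos(z), -2*x*y - 2*cos(z), 5*y*z - 3*y*exp(x*y) + exp(x + y) - 5*sin(y)) ≠ 0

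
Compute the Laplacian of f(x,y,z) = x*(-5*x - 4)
-10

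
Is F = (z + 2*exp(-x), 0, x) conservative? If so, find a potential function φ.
Yes, F is conservative. φ = x*z - 2*exp(-x)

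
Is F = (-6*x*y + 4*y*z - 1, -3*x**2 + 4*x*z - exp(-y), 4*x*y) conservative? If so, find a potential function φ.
Yes, F is conservative. φ = -3*x**2*y + 4*x*y*z - x + exp(-y)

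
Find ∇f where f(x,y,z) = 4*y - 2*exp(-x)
(2*exp(-x), 4, 0)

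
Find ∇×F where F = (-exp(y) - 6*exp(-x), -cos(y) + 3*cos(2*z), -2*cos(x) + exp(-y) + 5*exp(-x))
(6*sin(2*z) - exp(-y), -2*sin(x) + 5*exp(-x), exp(y))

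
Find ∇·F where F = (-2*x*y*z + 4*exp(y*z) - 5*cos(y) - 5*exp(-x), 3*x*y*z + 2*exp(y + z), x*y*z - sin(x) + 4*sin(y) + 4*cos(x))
x*y + 3*x*z - 2*y*z + 2*exp(y + z) + 5*exp(-x)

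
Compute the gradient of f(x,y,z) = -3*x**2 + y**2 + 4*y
(-6*x, 2*y + 4, 0)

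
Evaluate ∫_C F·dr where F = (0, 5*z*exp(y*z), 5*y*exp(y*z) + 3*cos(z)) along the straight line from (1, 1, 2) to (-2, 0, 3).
-5*exp(2) - 3*sin(2) + 3*sin(3) + 5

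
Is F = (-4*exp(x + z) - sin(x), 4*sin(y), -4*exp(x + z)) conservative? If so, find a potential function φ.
Yes, F is conservative. φ = -4*exp(x + z) + cos(x) - 4*cos(y)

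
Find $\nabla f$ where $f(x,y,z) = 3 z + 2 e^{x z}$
(2*z*exp(x*z), 0, 2*x*exp(x*z) + 3)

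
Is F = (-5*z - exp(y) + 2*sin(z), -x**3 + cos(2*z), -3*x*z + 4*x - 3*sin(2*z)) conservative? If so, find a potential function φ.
No, ∇×F = (2*sin(2*z), 3*z + 2*cos(z) - 9, -3*x**2 + exp(y)) ≠ 0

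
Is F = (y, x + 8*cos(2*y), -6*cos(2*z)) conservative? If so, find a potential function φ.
Yes, F is conservative. φ = x*y + 4*sin(2*y) - 3*sin(2*z)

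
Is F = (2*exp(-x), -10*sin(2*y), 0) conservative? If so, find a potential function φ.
Yes, F is conservative. φ = 5*cos(2*y) - 2*exp(-x)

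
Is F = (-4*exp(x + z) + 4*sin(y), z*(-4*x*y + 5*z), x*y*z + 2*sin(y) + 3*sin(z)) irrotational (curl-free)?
No, ∇×F = (4*x*y + x*z - 10*z + 2*cos(y), -y*z - 4*exp(x + z), -4*y*z - 4*cos(y))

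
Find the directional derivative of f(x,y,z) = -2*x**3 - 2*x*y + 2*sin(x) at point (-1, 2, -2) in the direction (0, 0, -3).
0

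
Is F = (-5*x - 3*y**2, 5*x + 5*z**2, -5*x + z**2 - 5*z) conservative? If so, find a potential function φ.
No, ∇×F = (-10*z, 5, 6*y + 5) ≠ 0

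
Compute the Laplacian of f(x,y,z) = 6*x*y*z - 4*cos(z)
4*cos(z)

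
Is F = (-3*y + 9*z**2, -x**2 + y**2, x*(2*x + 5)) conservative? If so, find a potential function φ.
No, ∇×F = (0, -4*x + 18*z - 5, 3 - 2*x) ≠ 0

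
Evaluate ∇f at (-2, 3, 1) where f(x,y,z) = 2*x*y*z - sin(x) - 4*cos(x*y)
(-cos(2) - 12*sin(6) + 6, -4 + 8*sin(6), -12)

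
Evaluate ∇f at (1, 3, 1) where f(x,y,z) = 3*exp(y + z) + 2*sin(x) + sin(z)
(2*cos(1), 3*exp(4), cos(1) + 3*exp(4))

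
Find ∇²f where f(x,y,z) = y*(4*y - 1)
8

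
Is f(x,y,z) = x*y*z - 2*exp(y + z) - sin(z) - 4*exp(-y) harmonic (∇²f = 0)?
No, ∇²f = -4*exp(y + z) + sin(z) - 4*exp(-y)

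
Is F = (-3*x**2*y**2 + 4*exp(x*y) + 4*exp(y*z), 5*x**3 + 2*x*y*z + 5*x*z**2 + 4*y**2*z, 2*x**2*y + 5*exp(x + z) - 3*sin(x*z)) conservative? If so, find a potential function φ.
No, ∇×F = (2*x**2 - 2*x*y - 10*x*z - 4*y**2, -4*x*y + 4*y*exp(y*z) + 3*z*cos(x*z) - 5*exp(x + z), 6*x**2*y + 15*x**2 - 4*x*exp(x*y) + 2*y*z + 5*z**2 - 4*z*exp(y*z)) ≠ 0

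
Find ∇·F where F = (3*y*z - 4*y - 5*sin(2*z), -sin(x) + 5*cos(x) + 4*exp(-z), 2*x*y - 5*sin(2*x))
0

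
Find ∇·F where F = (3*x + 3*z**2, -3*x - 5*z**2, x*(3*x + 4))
3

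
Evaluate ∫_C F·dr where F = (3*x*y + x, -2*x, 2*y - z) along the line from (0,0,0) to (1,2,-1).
-2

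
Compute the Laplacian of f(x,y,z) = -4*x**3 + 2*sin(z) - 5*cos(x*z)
5*x**2*cos(x*z) - 24*x + 5*z**2*cos(x*z) - 2*sin(z)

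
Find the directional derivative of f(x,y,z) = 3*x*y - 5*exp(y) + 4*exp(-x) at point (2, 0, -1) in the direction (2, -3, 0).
sqrt(13)*(-3*exp(2) - 8)*exp(-2)/13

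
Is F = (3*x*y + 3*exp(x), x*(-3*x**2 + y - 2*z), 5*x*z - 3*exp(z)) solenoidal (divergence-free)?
No, ∇·F = 6*x + 3*y + 3*exp(x) - 3*exp(z)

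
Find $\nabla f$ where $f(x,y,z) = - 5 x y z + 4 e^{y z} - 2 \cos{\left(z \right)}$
(-5*y*z, z*(-5*x + 4*exp(y*z)), -5*x*y + 4*y*exp(y*z) + 2*sin(z))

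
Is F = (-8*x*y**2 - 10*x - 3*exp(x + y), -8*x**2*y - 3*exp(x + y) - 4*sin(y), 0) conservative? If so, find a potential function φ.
Yes, F is conservative. φ = -4*x**2*y**2 - 5*x**2 - 3*exp(x + y) + 4*cos(y)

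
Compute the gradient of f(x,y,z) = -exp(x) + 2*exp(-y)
(-exp(x), -2*exp(-y), 0)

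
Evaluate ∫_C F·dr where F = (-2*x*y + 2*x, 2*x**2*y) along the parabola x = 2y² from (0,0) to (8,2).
704/15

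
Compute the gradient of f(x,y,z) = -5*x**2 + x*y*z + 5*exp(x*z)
(-10*x + y*z + 5*z*exp(x*z), x*z, x*(y + 5*exp(x*z)))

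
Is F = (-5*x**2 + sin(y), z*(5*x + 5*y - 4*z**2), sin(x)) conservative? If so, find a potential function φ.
No, ∇×F = (-5*x - 5*y + 12*z**2, -cos(x), 5*z - cos(y)) ≠ 0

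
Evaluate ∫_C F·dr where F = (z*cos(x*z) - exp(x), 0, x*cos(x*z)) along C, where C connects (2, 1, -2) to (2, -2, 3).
sin(4) + sin(6)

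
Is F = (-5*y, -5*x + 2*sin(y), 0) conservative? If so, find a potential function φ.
Yes, F is conservative. φ = -5*x*y - 2*cos(y)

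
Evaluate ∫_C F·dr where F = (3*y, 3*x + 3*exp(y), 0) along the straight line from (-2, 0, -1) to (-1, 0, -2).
0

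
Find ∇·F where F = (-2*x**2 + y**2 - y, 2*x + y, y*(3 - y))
1 - 4*x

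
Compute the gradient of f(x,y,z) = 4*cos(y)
(0, -4*sin(y), 0)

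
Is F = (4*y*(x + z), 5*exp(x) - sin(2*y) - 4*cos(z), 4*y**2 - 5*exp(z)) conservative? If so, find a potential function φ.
No, ∇×F = (8*y - 4*sin(z), 4*y, -4*x - 4*z + 5*exp(x)) ≠ 0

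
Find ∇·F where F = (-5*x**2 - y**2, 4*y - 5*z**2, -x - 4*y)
4 - 10*x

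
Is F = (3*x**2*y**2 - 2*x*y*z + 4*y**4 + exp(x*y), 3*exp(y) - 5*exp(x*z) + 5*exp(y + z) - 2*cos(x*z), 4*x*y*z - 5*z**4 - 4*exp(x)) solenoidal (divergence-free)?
No, ∇·F = 6*x*y**2 + 4*x*y - 2*y*z + y*exp(x*y) - 20*z**3 + 3*exp(y) + 5*exp(y + z)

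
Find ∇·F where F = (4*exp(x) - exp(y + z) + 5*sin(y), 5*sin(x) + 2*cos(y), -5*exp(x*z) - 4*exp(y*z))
-5*x*exp(x*z) - 4*y*exp(y*z) + 4*exp(x) - 2*sin(y)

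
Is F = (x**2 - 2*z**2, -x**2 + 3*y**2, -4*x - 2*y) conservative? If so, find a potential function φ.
No, ∇×F = (-2, 4 - 4*z, -2*x) ≠ 0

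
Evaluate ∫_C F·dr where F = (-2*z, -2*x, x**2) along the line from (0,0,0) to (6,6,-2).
-48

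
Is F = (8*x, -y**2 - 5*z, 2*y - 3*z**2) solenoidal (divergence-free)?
No, ∇·F = -2*y - 6*z + 8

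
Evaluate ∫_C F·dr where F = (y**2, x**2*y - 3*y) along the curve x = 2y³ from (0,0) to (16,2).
802/5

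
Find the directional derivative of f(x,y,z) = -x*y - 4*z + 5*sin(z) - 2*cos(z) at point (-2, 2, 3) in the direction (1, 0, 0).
-2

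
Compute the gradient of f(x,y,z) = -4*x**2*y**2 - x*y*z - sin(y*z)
(y*(-8*x*y - z), -8*x**2*y - x*z - z*cos(y*z), -y*(x + cos(y*z)))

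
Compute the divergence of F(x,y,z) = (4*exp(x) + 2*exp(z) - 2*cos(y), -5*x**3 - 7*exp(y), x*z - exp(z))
x + 4*exp(x) - 7*exp(y) - exp(z)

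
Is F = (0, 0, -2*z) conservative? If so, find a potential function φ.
Yes, F is conservative. φ = -z**2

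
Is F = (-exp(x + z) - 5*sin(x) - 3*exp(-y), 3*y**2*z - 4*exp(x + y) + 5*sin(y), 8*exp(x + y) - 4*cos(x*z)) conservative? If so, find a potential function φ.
No, ∇×F = (-3*y**2 + 8*exp(x + y), -4*z*sin(x*z) - 8*exp(x + y) - exp(x + z), (-4*exp(x + 2*y) - 3)*exp(-y)) ≠ 0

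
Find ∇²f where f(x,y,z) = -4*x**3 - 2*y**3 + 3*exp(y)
-24*x - 12*y + 3*exp(y)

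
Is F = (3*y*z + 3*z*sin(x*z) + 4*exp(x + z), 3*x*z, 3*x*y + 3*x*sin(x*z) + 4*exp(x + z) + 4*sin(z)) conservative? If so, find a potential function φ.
Yes, F is conservative. φ = 3*x*y*z + 4*exp(x + z) - 4*cos(z) - 3*cos(x*z)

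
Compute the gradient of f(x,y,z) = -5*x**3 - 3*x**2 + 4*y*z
(3*x*(-5*x - 2), 4*z, 4*y)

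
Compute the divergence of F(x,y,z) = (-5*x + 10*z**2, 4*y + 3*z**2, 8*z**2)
16*z - 1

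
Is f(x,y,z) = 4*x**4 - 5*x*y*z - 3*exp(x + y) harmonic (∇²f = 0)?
No, ∇²f = 48*x**2 - 6*exp(x + y)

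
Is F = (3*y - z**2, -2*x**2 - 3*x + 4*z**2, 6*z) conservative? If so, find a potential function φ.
No, ∇×F = (-8*z, -2*z, -4*x - 6) ≠ 0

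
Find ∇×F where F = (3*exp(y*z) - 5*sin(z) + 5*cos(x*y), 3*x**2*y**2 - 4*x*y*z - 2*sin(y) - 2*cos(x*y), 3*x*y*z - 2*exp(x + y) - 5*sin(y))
(4*x*y + 3*x*z - 2*exp(x + y) - 5*cos(y), -3*y*z + 3*y*exp(y*z) + 2*exp(x + y) - 5*cos(z), 6*x*y**2 + 5*x*sin(x*y) - 4*y*z + 2*y*sin(x*y) - 3*z*exp(y*z))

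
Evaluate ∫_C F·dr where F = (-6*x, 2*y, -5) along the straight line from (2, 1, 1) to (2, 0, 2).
-6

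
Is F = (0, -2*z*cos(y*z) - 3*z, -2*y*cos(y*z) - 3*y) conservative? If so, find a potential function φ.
Yes, F is conservative. φ = -3*y*z - 2*sin(y*z)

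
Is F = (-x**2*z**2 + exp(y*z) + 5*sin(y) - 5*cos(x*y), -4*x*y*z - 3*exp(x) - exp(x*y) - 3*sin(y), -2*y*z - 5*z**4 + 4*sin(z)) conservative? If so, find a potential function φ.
No, ∇×F = (4*x*y - 2*z, -2*x**2*z + y*exp(y*z), -5*x*sin(x*y) - 4*y*z - y*exp(x*y) - z*exp(y*z) - 3*exp(x) - 5*cos(y)) ≠ 0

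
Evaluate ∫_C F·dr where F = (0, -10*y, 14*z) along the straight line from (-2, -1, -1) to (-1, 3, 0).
-47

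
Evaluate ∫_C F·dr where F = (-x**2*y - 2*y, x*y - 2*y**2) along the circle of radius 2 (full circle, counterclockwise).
12*pi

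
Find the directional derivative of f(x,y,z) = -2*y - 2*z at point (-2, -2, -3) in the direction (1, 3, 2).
-5*sqrt(14)/7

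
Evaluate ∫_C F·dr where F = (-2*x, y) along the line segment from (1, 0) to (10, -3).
-189/2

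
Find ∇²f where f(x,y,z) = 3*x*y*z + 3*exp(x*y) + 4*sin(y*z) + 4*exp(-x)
3*x**2*exp(x*y) + 3*y**2*exp(x*y) - 4*y**2*sin(y*z) - 4*z**2*sin(y*z) + 4*exp(-x)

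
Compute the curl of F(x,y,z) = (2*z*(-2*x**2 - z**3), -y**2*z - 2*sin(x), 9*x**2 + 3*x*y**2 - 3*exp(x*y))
(6*x*y - 3*x*exp(x*y) + y**2, -4*x**2 - 18*x - 3*y**2 + 3*y*exp(x*y) - 8*z**3, -2*cos(x))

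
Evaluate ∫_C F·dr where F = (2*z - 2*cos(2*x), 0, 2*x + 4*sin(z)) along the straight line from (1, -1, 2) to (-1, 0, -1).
-4*cos(1) - 2 + 4*cos(2) + 2*sin(2)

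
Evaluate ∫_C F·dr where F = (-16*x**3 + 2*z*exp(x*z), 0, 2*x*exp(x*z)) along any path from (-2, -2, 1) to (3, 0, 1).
-260 - 2*exp(-2) + 2*exp(3)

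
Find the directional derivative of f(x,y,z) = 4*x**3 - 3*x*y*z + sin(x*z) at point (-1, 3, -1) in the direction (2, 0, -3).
sqrt(13)*(cos(1) + 15)/13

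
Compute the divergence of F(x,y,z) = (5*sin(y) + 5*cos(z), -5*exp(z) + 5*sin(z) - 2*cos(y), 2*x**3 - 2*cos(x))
2*sin(y)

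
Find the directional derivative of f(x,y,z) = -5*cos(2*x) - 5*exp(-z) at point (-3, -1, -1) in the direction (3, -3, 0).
-5*sqrt(2)*sin(6)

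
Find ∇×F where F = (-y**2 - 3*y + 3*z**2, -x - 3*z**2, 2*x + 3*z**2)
(6*z, 6*z - 2, 2*y + 2)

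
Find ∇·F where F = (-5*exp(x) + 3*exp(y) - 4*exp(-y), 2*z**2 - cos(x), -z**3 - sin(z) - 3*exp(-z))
-3*z**2 - 5*exp(x) - cos(z) + 3*exp(-z)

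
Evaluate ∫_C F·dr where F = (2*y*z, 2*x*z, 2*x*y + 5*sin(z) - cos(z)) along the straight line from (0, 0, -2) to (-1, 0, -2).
0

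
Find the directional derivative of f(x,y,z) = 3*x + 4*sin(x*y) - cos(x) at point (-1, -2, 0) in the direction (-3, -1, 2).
sqrt(14)*(28*cos(2) - 9 + 3*sin(1))/14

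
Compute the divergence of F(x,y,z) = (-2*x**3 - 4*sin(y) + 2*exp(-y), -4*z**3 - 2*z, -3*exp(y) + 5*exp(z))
-6*x**2 + 5*exp(z)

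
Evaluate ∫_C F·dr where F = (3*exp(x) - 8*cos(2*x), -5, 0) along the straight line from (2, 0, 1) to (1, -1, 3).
-3*exp(2) - 4*sin(2) + 4*sin(4) + 5 + 3*E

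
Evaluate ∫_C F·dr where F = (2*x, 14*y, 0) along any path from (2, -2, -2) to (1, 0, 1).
-31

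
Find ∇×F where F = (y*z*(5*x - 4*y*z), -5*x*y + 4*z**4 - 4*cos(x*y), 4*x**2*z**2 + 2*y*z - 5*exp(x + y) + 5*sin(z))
(-16*z**3 + 2*z - 5*exp(x + y), 5*x*y - 8*x*z**2 - 8*y**2*z + 5*exp(x + y), -5*x*z + 8*y*z**2 + 4*y*sin(x*y) - 5*y)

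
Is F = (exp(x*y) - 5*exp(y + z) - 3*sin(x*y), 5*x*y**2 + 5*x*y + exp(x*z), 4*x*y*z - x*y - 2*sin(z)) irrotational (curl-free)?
No, ∇×F = (x*(4*z - exp(x*z) - 1), -4*y*z + y - 5*exp(y + z), -x*exp(x*y) + 3*x*cos(x*y) + 5*y**2 + 5*y + z*exp(x*z) + 5*exp(y + z))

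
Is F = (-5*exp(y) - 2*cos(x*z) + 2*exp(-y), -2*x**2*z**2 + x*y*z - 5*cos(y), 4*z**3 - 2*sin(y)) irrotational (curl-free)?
No, ∇×F = (4*x**2*z - x*y - 2*cos(y), 2*x*sin(x*z), -4*x*z**2 + y*z + 5*exp(y) + 2*exp(-y))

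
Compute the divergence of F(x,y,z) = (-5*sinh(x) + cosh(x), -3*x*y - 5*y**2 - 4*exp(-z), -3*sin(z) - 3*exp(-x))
-3*x - 10*y - 3*cos(z) + sinh(x) - 5*cosh(x)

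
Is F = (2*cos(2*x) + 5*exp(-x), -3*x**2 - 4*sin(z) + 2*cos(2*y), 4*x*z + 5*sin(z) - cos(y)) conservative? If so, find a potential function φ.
No, ∇×F = (sin(y) + 4*cos(z), -4*z, -6*x) ≠ 0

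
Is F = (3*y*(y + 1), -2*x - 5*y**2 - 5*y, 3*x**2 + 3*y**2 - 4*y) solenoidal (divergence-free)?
No, ∇·F = -10*y - 5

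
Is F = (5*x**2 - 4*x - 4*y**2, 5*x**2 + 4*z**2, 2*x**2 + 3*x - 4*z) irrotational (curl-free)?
No, ∇×F = (-8*z, -4*x - 3, 10*x + 8*y)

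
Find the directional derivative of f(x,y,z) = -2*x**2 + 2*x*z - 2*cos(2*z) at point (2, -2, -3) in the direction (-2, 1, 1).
2*sqrt(6)*(8 - sin(6))/3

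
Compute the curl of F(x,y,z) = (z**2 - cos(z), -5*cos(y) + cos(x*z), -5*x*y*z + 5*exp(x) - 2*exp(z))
(x*(-5*z + sin(x*z)), 5*y*z + 2*z - 5*exp(x) + sin(z), -z*sin(x*z))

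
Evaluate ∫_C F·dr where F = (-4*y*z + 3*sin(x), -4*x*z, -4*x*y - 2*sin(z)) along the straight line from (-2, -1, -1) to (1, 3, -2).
-5*cos(1) + 5*cos(2) + 16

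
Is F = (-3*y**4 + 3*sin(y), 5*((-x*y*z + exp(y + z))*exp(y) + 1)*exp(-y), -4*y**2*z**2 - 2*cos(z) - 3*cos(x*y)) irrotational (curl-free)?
No, ∇×F = (5*x*y + 3*x*sin(x*y) - 8*y*z**2 - 5*exp(y + z), -3*y*sin(x*y), 12*y**3 - 5*y*z - 3*cos(y))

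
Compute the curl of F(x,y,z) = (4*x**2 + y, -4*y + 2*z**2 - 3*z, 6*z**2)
(3 - 4*z, 0, -1)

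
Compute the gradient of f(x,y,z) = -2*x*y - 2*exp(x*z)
(-2*y - 2*z*exp(x*z), -2*x, -2*x*exp(x*z))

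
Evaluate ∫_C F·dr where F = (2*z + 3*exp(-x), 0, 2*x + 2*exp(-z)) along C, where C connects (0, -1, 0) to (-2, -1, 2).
-5*cosh(2) - sinh(2) - 3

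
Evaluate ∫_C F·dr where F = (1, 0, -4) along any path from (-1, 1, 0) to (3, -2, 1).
0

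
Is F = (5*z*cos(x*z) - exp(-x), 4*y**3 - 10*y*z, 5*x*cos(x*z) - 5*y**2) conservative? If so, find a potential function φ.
Yes, F is conservative. φ = y**4 - 5*y**2*z + 5*sin(x*z) + exp(-x)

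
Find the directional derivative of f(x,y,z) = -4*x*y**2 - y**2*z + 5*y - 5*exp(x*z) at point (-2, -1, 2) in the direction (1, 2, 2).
-20/3 + 10*exp(-4)/3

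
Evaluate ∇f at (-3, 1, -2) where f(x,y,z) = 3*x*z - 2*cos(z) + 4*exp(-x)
(-4*exp(3) - 6, 0, -9 - 2*sin(2))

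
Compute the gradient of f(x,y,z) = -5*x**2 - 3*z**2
(-10*x, 0, -6*z)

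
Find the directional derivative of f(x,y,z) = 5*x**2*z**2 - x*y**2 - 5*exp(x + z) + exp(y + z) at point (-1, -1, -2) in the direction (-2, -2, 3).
2*sqrt(17)*(-2 + 13*exp(3))*exp(-3)/17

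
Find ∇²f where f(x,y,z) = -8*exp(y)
-8*exp(y)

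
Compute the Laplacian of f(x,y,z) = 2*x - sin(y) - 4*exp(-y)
sin(y) - 4*exp(-y)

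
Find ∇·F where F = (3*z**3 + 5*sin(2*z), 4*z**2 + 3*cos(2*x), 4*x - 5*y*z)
-5*y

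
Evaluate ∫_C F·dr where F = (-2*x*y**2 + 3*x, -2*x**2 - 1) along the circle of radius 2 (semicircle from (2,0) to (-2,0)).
0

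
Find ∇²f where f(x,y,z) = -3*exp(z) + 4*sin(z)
-3*exp(z) - 4*sin(z)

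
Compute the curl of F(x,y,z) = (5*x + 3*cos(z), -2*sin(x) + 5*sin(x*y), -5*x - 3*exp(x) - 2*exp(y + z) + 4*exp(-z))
(-2*exp(y + z), 3*exp(x) - 3*sin(z) + 5, 5*y*cos(x*y) - 2*cos(x))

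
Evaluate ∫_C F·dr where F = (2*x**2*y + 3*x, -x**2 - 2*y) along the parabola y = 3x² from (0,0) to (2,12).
-618/5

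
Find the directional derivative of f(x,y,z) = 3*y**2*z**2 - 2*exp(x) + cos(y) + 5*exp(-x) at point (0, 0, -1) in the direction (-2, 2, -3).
14*sqrt(17)/17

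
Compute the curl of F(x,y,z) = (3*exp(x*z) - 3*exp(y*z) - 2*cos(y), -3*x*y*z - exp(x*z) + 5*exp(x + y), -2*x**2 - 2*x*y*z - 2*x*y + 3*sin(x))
(x*(3*y - 2*z + exp(x*z) - 2), 3*x*exp(x*z) + 4*x + 2*y*z - 3*y*exp(y*z) + 2*y - 3*cos(x), -3*y*z - z*exp(x*z) + 3*z*exp(y*z) + 5*exp(x + y) - 2*sin(y))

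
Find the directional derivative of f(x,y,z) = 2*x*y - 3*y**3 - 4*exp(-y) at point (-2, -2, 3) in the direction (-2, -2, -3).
8*sqrt(17)*(11 - exp(2))/17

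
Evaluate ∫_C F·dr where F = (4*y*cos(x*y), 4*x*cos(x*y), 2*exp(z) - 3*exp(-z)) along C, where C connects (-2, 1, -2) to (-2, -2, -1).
-3*exp(2) + 4*sin(4) - 2*exp(-2) + 2*exp(-1) + 4*sin(2) + 3*E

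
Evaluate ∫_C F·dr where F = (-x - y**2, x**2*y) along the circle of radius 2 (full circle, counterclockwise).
0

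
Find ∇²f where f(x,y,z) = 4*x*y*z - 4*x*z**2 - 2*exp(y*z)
-8*x - 2*y**2*exp(y*z) - 2*z**2*exp(y*z)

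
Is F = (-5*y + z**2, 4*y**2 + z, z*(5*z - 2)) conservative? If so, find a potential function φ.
No, ∇×F = (-1, 2*z, 5) ≠ 0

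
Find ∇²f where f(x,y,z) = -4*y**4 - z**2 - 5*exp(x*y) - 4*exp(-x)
-5*x**2*exp(x*y) - 5*y**2*exp(x*y) - 48*y**2 - 2 - 4*exp(-x)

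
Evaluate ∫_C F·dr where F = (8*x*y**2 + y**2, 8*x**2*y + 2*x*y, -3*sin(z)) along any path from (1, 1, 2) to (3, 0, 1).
-5 - 3*cos(2) + 3*cos(1)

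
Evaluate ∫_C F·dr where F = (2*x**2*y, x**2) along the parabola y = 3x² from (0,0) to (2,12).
312/5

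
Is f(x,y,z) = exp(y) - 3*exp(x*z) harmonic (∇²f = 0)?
No, ∇²f = -3*x**2*exp(x*z) - 3*z**2*exp(x*z) + exp(y)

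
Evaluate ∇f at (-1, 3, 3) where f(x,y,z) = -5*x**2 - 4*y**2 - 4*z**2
(10, -24, -24)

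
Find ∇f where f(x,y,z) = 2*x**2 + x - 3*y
(4*x + 1, -3, 0)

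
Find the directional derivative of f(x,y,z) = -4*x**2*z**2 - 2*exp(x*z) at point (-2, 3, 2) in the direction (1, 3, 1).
0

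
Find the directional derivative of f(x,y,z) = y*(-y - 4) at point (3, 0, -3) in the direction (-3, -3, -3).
4*sqrt(3)/3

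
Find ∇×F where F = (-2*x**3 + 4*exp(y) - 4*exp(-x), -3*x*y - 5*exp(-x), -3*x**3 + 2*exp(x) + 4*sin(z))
(0, 9*x**2 - 2*exp(x), -3*y - 4*exp(y) + 5*exp(-x))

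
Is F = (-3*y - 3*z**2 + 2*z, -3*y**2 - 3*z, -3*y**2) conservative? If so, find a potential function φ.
No, ∇×F = (3 - 6*y, 2 - 6*z, 3) ≠ 0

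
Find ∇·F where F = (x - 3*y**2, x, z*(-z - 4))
-2*z - 3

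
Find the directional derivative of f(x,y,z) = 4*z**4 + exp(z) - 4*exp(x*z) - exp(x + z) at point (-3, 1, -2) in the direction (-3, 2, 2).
sqrt(17)*(-256*exp(5) + 1 + 2*exp(3))*exp(-5)/17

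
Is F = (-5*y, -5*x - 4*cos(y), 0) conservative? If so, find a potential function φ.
Yes, F is conservative. φ = -5*x*y - 4*sin(y)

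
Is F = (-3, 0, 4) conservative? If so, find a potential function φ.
Yes, F is conservative. φ = -3*x + 4*z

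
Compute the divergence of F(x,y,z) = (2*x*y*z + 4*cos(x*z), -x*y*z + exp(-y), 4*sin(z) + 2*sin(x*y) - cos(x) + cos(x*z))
-x*z - x*sin(x*z) + 2*y*z - 4*z*sin(x*z) + 4*cos(z) - exp(-y)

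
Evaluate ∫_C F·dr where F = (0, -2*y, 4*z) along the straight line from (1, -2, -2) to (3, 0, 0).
-4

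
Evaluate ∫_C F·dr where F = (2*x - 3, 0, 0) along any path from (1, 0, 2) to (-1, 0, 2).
6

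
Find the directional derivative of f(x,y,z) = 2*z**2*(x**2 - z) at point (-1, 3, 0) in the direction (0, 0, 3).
0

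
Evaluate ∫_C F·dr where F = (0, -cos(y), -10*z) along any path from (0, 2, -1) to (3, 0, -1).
sin(2)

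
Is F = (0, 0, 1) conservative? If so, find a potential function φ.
Yes, F is conservative. φ = z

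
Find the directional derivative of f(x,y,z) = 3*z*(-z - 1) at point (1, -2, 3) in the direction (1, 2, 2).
-14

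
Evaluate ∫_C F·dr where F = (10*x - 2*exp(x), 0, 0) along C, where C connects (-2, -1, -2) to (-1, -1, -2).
-15 - 2*exp(-1) + 2*exp(-2)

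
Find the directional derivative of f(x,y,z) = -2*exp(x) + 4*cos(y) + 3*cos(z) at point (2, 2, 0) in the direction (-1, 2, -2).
-8*sin(2)/3 + 2*exp(2)/3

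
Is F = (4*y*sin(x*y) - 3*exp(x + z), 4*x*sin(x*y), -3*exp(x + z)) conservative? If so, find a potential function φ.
Yes, F is conservative. φ = -3*exp(x + z) - 4*cos(x*y)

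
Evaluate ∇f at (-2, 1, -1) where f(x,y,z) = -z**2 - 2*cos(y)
(0, 2*sin(1), 2)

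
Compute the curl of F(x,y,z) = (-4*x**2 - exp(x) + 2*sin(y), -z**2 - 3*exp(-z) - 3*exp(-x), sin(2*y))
(2*z + 2*cos(2*y) - 3*exp(-z), 0, -2*cos(y) + 3*exp(-x))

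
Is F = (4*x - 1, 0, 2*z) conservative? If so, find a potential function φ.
Yes, F is conservative. φ = 2*x**2 - x + z**2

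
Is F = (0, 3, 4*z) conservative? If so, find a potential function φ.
Yes, F is conservative. φ = 3*y + 2*z**2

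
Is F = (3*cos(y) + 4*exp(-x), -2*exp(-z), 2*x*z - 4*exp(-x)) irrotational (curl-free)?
No, ∇×F = (-2*exp(-z), -2*z - 4*exp(-x), 3*sin(y))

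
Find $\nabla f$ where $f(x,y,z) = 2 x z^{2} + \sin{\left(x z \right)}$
(z*(2*z + cos(x*z)), 0, x*(4*z + cos(x*z)))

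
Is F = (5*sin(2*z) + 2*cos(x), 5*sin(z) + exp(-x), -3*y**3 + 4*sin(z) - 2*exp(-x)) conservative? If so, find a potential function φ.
No, ∇×F = (-9*y**2 - 5*cos(z), 10*cos(2*z) - 2*exp(-x), -exp(-x)) ≠ 0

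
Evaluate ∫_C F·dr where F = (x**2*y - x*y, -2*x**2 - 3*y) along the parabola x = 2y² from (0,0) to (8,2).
6446/35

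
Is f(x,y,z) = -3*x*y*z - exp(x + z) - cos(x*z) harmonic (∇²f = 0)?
No, ∇²f = x**2*cos(x*z) + z**2*cos(x*z) - 2*exp(x + z)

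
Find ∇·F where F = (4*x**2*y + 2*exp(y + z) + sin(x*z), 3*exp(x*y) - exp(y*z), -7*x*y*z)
x*y + 3*x*exp(x*y) - z*exp(y*z) + z*cos(x*z)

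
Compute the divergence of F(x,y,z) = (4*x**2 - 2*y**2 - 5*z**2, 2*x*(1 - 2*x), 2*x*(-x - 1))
8*x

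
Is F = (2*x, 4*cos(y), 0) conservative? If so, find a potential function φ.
Yes, F is conservative. φ = x**2 + 4*sin(y)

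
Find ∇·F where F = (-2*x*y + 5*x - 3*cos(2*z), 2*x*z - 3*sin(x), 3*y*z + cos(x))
y + 5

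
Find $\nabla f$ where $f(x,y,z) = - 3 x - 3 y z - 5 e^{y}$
(-3, -3*z - 5*exp(y), -3*y)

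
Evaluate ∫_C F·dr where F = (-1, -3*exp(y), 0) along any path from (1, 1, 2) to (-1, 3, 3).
-3*exp(3) + 2 + 3*E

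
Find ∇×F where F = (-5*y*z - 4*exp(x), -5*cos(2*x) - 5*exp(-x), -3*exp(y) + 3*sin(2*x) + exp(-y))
(-3*exp(y) - exp(-y), -5*y - 6*cos(2*x), 5*z + 10*sin(2*x) + 5*exp(-x))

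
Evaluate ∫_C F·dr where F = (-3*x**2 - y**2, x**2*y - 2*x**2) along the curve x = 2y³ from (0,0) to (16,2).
-145344/35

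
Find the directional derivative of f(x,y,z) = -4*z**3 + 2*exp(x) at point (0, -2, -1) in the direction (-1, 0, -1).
5*sqrt(2)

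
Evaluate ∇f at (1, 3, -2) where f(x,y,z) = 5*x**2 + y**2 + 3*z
(10, 6, 3)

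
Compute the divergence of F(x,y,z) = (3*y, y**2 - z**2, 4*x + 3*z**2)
2*y + 6*z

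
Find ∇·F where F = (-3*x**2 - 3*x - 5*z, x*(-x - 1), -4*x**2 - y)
-6*x - 3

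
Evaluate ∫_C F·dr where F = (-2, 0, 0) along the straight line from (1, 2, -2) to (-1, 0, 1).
4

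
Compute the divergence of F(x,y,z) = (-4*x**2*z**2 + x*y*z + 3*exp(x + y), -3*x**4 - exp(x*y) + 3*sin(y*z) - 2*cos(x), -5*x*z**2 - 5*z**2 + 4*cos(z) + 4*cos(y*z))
-8*x*z**2 - 10*x*z - x*exp(x*y) + y*z - 4*y*sin(y*z) + 3*z*cos(y*z) - 10*z + 3*exp(x + y) - 4*sin(z)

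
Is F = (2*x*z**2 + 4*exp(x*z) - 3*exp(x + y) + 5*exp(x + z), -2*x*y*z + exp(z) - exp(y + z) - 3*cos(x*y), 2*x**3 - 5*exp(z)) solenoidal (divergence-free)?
No, ∇·F = -2*x*z + 3*x*sin(x*y) + 2*z**2 + 4*z*exp(x*z) - 5*exp(z) - 3*exp(x + y) + 5*exp(x + z) - exp(y + z)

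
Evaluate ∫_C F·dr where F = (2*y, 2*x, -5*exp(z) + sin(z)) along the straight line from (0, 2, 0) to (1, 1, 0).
2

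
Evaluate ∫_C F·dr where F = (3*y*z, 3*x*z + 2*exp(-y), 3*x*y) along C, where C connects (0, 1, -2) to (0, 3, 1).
-(2 - 2*exp(2))*exp(-3)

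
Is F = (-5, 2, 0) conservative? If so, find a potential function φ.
Yes, F is conservative. φ = -5*x + 2*y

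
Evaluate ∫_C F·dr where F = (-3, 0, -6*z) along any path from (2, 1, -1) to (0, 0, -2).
-3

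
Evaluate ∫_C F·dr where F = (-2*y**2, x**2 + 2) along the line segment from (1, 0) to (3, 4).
4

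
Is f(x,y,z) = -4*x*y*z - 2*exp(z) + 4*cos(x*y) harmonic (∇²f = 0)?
No, ∇²f = -4*x**2*cos(x*y) - 4*y**2*cos(x*y) - 2*exp(z)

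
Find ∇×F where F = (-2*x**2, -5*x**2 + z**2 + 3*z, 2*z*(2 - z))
(-2*z - 3, 0, -10*x)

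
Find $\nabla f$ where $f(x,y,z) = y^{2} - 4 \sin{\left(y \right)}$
(0, 2*y - 4*cos(y), 0)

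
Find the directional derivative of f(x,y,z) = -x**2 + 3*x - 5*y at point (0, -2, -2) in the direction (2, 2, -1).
-4/3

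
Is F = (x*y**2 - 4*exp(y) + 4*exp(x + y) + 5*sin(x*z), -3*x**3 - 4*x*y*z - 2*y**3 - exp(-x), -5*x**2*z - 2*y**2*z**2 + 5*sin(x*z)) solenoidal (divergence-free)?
No, ∇·F = -5*x**2 - 4*x*z + 5*x*cos(x*z) - 4*y**2*z - 5*y**2 + 5*z*cos(x*z) + 4*exp(x + y)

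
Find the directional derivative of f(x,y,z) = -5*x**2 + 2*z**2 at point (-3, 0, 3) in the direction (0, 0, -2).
-12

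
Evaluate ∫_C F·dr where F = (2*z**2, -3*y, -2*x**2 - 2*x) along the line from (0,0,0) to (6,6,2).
-98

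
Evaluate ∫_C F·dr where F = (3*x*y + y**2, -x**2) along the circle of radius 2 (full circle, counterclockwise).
0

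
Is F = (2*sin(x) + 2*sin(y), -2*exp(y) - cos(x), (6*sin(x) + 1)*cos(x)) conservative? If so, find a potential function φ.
No, ∇×F = (0, sin(x) - 6*cos(2*x), sin(x) - 2*cos(y)) ≠ 0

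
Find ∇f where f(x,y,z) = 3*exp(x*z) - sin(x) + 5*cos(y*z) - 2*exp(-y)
(3*z*exp(x*z) - cos(x), -5*z*sin(y*z) + 2*exp(-y), 3*x*exp(x*z) - 5*y*sin(y*z))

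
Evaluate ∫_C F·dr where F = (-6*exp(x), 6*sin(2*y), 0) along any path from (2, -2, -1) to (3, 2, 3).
6*(1 - E)*exp(2)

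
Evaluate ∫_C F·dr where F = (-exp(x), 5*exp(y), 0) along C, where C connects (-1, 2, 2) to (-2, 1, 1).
(5*(1 - E)*exp(3) - 1 + E)*exp(-2)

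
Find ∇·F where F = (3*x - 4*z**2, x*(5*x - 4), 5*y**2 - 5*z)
-2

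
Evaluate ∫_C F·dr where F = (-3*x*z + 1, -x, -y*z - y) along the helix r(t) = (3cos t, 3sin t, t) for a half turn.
-57*pi/4 - 12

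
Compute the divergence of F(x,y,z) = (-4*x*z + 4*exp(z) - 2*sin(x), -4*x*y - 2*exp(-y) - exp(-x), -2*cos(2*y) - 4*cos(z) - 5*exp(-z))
-4*x - 4*z + 4*sin(z) - 2*cos(x) + 5*exp(-z) + 2*exp(-y)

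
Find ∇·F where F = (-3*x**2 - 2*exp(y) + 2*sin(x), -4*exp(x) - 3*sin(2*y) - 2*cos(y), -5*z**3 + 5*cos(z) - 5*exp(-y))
-6*x - 15*z**2 + 2*sin(y) - 5*sin(z) + 2*cos(x) - 6*cos(2*y)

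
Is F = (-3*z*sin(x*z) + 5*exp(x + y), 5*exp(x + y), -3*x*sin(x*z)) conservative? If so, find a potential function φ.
Yes, F is conservative. φ = 5*exp(x + y) + 3*cos(x*z)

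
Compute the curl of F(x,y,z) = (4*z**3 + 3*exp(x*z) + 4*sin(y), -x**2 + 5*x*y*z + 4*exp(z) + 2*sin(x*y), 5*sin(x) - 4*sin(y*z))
(-5*x*y - 4*z*cos(y*z) - 4*exp(z), 3*x*exp(x*z) + 12*z**2 - 5*cos(x), -2*x + 5*y*z + 2*y*cos(x*y) - 4*cos(y))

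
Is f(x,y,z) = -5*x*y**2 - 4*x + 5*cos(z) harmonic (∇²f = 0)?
No, ∇²f = -10*x - 5*cos(z)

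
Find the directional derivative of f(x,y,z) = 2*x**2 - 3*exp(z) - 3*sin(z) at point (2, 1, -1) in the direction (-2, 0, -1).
sqrt(5)*(-16*E + 3 + 3*E*cos(1))*exp(-1)/5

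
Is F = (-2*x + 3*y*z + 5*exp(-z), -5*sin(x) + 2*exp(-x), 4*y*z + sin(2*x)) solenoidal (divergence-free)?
No, ∇·F = 4*y - 2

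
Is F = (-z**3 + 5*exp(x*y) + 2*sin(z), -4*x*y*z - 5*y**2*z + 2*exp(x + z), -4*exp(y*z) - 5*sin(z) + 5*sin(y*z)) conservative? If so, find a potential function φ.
No, ∇×F = (4*x*y + 5*y**2 - 4*z*exp(y*z) + 5*z*cos(y*z) - 2*exp(x + z), -3*z**2 + 2*cos(z), -5*x*exp(x*y) - 4*y*z + 2*exp(x + z)) ≠ 0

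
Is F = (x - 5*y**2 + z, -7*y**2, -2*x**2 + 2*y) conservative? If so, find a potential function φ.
No, ∇×F = (2, 4*x + 1, 10*y) ≠ 0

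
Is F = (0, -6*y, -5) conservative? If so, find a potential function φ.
Yes, F is conservative. φ = -3*y**2 - 5*z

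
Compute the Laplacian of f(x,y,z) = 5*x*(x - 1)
10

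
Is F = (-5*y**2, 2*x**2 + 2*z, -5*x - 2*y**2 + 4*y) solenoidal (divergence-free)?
Yes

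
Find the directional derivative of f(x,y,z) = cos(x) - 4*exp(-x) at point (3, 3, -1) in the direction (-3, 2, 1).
3*sqrt(14)*(-4 + exp(3)*sin(3))*exp(-3)/14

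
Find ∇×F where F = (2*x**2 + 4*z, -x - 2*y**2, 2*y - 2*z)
(2, 4, -1)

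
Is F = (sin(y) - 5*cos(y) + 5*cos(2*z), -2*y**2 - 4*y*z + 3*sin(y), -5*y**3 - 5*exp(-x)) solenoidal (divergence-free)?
No, ∇·F = -4*y - 4*z + 3*cos(y)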